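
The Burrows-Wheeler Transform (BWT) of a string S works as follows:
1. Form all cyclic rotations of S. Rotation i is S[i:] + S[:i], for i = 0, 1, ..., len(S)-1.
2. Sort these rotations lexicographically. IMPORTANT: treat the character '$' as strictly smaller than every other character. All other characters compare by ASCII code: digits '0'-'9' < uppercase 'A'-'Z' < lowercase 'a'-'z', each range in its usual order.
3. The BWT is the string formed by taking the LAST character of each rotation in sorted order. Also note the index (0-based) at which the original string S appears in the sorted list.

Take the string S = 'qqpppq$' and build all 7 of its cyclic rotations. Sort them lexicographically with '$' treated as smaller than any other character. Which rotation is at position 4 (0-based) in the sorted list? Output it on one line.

All 7 rotations (rotation i = S[i:]+S[:i]):
  rot[0] = qqpppq$
  rot[1] = qpppq$q
  rot[2] = pppq$qq
  rot[3] = ppq$qqp
  rot[4] = pq$qqpp
  rot[5] = q$qqppp
  rot[6] = $qqpppq
Sorted (with $ < everything):
  sorted[0] = $qqpppq
  sorted[1] = pppq$qq
  sorted[2] = ppq$qqp
  sorted[3] = pq$qqpp
  sorted[4] = q$qqppp
  sorted[5] = qpppq$q
  sorted[6] = qqpppq$
sorted[4] = q$qqppp

Answer: q$qqppp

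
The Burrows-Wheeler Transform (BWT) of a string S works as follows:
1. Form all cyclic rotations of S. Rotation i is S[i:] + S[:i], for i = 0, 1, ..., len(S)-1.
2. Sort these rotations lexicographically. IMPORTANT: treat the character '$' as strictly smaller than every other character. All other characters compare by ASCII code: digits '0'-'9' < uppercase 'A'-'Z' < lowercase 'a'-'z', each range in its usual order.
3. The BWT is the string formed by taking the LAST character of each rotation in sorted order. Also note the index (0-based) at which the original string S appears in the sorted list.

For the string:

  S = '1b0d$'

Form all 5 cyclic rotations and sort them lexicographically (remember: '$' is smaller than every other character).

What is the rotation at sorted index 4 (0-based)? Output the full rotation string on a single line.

Answer: d$1b0

Derivation:
All 5 rotations (rotation i = S[i:]+S[:i]):
  rot[0] = 1b0d$
  rot[1] = b0d$1
  rot[2] = 0d$1b
  rot[3] = d$1b0
  rot[4] = $1b0d
Sorted (with $ < everything):
  sorted[0] = $1b0d
  sorted[1] = 0d$1b
  sorted[2] = 1b0d$
  sorted[3] = b0d$1
  sorted[4] = d$1b0
sorted[4] = d$1b0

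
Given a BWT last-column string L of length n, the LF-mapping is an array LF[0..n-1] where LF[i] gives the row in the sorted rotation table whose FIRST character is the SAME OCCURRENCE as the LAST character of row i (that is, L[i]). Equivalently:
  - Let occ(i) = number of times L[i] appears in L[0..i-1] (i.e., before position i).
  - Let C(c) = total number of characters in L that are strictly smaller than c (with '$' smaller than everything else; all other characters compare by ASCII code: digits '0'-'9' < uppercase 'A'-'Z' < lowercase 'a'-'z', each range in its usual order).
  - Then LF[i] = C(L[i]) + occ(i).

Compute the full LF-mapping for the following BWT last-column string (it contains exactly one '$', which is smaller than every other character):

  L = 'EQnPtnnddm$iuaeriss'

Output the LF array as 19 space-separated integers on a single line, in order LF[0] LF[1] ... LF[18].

Answer: 1 3 11 2 17 12 13 5 6 10 0 8 18 4 7 14 9 15 16

Derivation:
Char counts: '$':1, 'E':1, 'P':1, 'Q':1, 'a':1, 'd':2, 'e':1, 'i':2, 'm':1, 'n':3, 'r':1, 's':2, 't':1, 'u':1
C (first-col start): C('$')=0, C('E')=1, C('P')=2, C('Q')=3, C('a')=4, C('d')=5, C('e')=7, C('i')=8, C('m')=10, C('n')=11, C('r')=14, C('s')=15, C('t')=17, C('u')=18
L[0]='E': occ=0, LF[0]=C('E')+0=1+0=1
L[1]='Q': occ=0, LF[1]=C('Q')+0=3+0=3
L[2]='n': occ=0, LF[2]=C('n')+0=11+0=11
L[3]='P': occ=0, LF[3]=C('P')+0=2+0=2
L[4]='t': occ=0, LF[4]=C('t')+0=17+0=17
L[5]='n': occ=1, LF[5]=C('n')+1=11+1=12
L[6]='n': occ=2, LF[6]=C('n')+2=11+2=13
L[7]='d': occ=0, LF[7]=C('d')+0=5+0=5
L[8]='d': occ=1, LF[8]=C('d')+1=5+1=6
L[9]='m': occ=0, LF[9]=C('m')+0=10+0=10
L[10]='$': occ=0, LF[10]=C('$')+0=0+0=0
L[11]='i': occ=0, LF[11]=C('i')+0=8+0=8
L[12]='u': occ=0, LF[12]=C('u')+0=18+0=18
L[13]='a': occ=0, LF[13]=C('a')+0=4+0=4
L[14]='e': occ=0, LF[14]=C('e')+0=7+0=7
L[15]='r': occ=0, LF[15]=C('r')+0=14+0=14
L[16]='i': occ=1, LF[16]=C('i')+1=8+1=9
L[17]='s': occ=0, LF[17]=C('s')+0=15+0=15
L[18]='s': occ=1, LF[18]=C('s')+1=15+1=16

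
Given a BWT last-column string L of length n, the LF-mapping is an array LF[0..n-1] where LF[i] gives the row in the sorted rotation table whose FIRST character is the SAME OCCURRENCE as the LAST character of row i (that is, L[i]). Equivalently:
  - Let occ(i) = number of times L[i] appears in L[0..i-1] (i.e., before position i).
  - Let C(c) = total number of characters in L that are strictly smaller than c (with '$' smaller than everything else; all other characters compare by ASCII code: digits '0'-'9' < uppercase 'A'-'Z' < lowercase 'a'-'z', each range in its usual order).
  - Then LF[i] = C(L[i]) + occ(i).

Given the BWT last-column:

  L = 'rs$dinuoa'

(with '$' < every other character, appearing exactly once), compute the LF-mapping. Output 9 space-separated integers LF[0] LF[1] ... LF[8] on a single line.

Answer: 6 7 0 2 3 4 8 5 1

Derivation:
Char counts: '$':1, 'a':1, 'd':1, 'i':1, 'n':1, 'o':1, 'r':1, 's':1, 'u':1
C (first-col start): C('$')=0, C('a')=1, C('d')=2, C('i')=3, C('n')=4, C('o')=5, C('r')=6, C('s')=7, C('u')=8
L[0]='r': occ=0, LF[0]=C('r')+0=6+0=6
L[1]='s': occ=0, LF[1]=C('s')+0=7+0=7
L[2]='$': occ=0, LF[2]=C('$')+0=0+0=0
L[3]='d': occ=0, LF[3]=C('d')+0=2+0=2
L[4]='i': occ=0, LF[4]=C('i')+0=3+0=3
L[5]='n': occ=0, LF[5]=C('n')+0=4+0=4
L[6]='u': occ=0, LF[6]=C('u')+0=8+0=8
L[7]='o': occ=0, LF[7]=C('o')+0=5+0=5
L[8]='a': occ=0, LF[8]=C('a')+0=1+0=1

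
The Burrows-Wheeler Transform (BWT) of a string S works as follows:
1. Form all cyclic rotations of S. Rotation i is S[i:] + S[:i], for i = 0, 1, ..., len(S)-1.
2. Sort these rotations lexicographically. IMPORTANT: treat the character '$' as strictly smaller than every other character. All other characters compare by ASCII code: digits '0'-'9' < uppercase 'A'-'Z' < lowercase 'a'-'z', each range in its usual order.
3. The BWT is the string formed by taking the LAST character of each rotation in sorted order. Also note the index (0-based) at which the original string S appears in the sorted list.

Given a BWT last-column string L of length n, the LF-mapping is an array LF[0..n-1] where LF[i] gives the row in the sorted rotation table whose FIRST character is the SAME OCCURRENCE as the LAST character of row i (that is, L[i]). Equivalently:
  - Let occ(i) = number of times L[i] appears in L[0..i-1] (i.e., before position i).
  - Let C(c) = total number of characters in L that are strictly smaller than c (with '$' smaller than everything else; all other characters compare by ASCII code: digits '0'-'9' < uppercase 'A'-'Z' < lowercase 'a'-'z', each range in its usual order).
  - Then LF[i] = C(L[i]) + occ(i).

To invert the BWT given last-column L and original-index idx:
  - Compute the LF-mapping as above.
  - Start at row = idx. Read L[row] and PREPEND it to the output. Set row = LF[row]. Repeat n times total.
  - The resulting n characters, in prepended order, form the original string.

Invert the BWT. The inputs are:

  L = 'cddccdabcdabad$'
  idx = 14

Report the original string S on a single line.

LF mapping: 6 10 11 7 8 12 1 4 9 13 2 5 3 14 0
Walk LF starting at row 14, prepending L[row]:
  step 1: row=14, L[14]='$', prepend. Next row=LF[14]=0
  step 2: row=0, L[0]='c', prepend. Next row=LF[0]=6
  step 3: row=6, L[6]='a', prepend. Next row=LF[6]=1
  step 4: row=1, L[1]='d', prepend. Next row=LF[1]=10
  step 5: row=10, L[10]='a', prepend. Next row=LF[10]=2
  step 6: row=2, L[2]='d', prepend. Next row=LF[2]=11
  step 7: row=11, L[11]='b', prepend. Next row=LF[11]=5
  step 8: row=5, L[5]='d', prepend. Next row=LF[5]=12
  step 9: row=12, L[12]='a', prepend. Next row=LF[12]=3
  step 10: row=3, L[3]='c', prepend. Next row=LF[3]=7
  step 11: row=7, L[7]='b', prepend. Next row=LF[7]=4
  step 12: row=4, L[4]='c', prepend. Next row=LF[4]=8
  step 13: row=8, L[8]='c', prepend. Next row=LF[8]=9
  step 14: row=9, L[9]='d', prepend. Next row=LF[9]=13
  step 15: row=13, L[13]='d', prepend. Next row=LF[13]=14
Reversed output: ddccbcadbdadac$

Answer: ddccbcadbdadac$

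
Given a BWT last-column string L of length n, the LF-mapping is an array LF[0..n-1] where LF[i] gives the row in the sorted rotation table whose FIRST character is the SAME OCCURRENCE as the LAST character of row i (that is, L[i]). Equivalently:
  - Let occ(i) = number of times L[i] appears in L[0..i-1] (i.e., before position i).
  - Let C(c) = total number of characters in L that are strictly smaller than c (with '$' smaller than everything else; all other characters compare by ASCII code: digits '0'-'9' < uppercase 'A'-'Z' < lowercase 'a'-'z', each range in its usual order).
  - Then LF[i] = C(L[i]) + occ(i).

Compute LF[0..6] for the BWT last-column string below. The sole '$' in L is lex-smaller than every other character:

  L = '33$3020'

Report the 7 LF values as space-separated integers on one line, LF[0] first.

Answer: 4 5 0 6 1 3 2

Derivation:
Char counts: '$':1, '0':2, '2':1, '3':3
C (first-col start): C('$')=0, C('0')=1, C('2')=3, C('3')=4
L[0]='3': occ=0, LF[0]=C('3')+0=4+0=4
L[1]='3': occ=1, LF[1]=C('3')+1=4+1=5
L[2]='$': occ=0, LF[2]=C('$')+0=0+0=0
L[3]='3': occ=2, LF[3]=C('3')+2=4+2=6
L[4]='0': occ=0, LF[4]=C('0')+0=1+0=1
L[5]='2': occ=0, LF[5]=C('2')+0=3+0=3
L[6]='0': occ=1, LF[6]=C('0')+1=1+1=2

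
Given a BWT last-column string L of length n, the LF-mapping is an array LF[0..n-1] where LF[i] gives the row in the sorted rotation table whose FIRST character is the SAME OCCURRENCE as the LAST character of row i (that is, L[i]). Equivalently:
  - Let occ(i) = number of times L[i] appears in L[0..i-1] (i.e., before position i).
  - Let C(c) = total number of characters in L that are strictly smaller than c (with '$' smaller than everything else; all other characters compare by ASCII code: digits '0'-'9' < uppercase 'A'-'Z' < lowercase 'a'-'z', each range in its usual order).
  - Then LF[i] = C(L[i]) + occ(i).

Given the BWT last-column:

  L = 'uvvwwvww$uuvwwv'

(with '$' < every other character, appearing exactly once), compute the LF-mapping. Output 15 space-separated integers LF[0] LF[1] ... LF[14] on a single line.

Answer: 1 4 5 9 10 6 11 12 0 2 3 7 13 14 8

Derivation:
Char counts: '$':1, 'u':3, 'v':5, 'w':6
C (first-col start): C('$')=0, C('u')=1, C('v')=4, C('w')=9
L[0]='u': occ=0, LF[0]=C('u')+0=1+0=1
L[1]='v': occ=0, LF[1]=C('v')+0=4+0=4
L[2]='v': occ=1, LF[2]=C('v')+1=4+1=5
L[3]='w': occ=0, LF[3]=C('w')+0=9+0=9
L[4]='w': occ=1, LF[4]=C('w')+1=9+1=10
L[5]='v': occ=2, LF[5]=C('v')+2=4+2=6
L[6]='w': occ=2, LF[6]=C('w')+2=9+2=11
L[7]='w': occ=3, LF[7]=C('w')+3=9+3=12
L[8]='$': occ=0, LF[8]=C('$')+0=0+0=0
L[9]='u': occ=1, LF[9]=C('u')+1=1+1=2
L[10]='u': occ=2, LF[10]=C('u')+2=1+2=3
L[11]='v': occ=3, LF[11]=C('v')+3=4+3=7
L[12]='w': occ=4, LF[12]=C('w')+4=9+4=13
L[13]='w': occ=5, LF[13]=C('w')+5=9+5=14
L[14]='v': occ=4, LF[14]=C('v')+4=4+4=8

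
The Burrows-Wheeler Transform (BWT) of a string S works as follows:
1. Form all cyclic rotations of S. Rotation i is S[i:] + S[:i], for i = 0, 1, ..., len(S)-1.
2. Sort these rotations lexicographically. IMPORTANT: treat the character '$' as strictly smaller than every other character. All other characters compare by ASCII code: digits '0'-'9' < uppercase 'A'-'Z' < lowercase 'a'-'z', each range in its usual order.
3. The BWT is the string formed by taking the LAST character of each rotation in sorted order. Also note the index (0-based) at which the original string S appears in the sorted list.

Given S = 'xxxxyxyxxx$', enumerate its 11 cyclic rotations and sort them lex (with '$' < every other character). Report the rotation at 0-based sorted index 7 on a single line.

All 11 rotations (rotation i = S[i:]+S[:i]):
  rot[0] = xxxxyxyxxx$
  rot[1] = xxxyxyxxx$x
  rot[2] = xxyxyxxx$xx
  rot[3] = xyxyxxx$xxx
  rot[4] = yxyxxx$xxxx
  rot[5] = xyxxx$xxxxy
  rot[6] = yxxx$xxxxyx
  rot[7] = xxx$xxxxyxy
  rot[8] = xx$xxxxyxyx
  rot[9] = x$xxxxyxyxx
  rot[10] = $xxxxyxyxxx
Sorted (with $ < everything):
  sorted[0] = $xxxxyxyxxx
  sorted[1] = x$xxxxyxyxx
  sorted[2] = xx$xxxxyxyx
  sorted[3] = xxx$xxxxyxy
  sorted[4] = xxxxyxyxxx$
  sorted[5] = xxxyxyxxx$x
  sorted[6] = xxyxyxxx$xx
  sorted[7] = xyxxx$xxxxy
  sorted[8] = xyxyxxx$xxx
  sorted[9] = yxxx$xxxxyx
  sorted[10] = yxyxxx$xxxx
sorted[7] = xyxxx$xxxxy

Answer: xyxxx$xxxxy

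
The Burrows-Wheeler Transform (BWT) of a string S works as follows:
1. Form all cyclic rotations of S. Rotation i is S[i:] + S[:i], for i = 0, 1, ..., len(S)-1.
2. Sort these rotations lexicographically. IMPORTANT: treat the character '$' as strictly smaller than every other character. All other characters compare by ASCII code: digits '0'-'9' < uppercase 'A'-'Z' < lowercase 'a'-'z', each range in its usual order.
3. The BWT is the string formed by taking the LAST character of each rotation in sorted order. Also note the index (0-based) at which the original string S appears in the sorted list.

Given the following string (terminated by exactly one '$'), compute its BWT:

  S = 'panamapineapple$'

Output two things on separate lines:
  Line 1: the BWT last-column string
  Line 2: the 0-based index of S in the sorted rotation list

Answer: enpmelnppaai$apa
12

Derivation:
All 16 rotations (rotation i = S[i:]+S[:i]):
  rot[0] = panamapineapple$
  rot[1] = anamapineapple$p
  rot[2] = namapineapple$pa
  rot[3] = amapineapple$pan
  rot[4] = mapineapple$pana
  rot[5] = apineapple$panam
  rot[6] = pineapple$panama
  rot[7] = ineapple$panamap
  rot[8] = neapple$panamapi
  rot[9] = eapple$panamapin
  rot[10] = apple$panamapine
  rot[11] = pple$panamapinea
  rot[12] = ple$panamapineap
  rot[13] = le$panamapineapp
  rot[14] = e$panamapineappl
  rot[15] = $panamapineapple
Sorted (with $ < everything):
  sorted[0] = $panamapineapple  (last char: 'e')
  sorted[1] = amapineapple$pan  (last char: 'n')
  sorted[2] = anamapineapple$p  (last char: 'p')
  sorted[3] = apineapple$panam  (last char: 'm')
  sorted[4] = apple$panamapine  (last char: 'e')
  sorted[5] = e$panamapineappl  (last char: 'l')
  sorted[6] = eapple$panamapin  (last char: 'n')
  sorted[7] = ineapple$panamap  (last char: 'p')
  sorted[8] = le$panamapineapp  (last char: 'p')
  sorted[9] = mapineapple$pana  (last char: 'a')
  sorted[10] = namapineapple$pa  (last char: 'a')
  sorted[11] = neapple$panamapi  (last char: 'i')
  sorted[12] = panamapineapple$  (last char: '$')
  sorted[13] = pineapple$panama  (last char: 'a')
  sorted[14] = ple$panamapineap  (last char: 'p')
  sorted[15] = pple$panamapinea  (last char: 'a')
Last column: enpmelnppaai$apa
Original string S is at sorted index 12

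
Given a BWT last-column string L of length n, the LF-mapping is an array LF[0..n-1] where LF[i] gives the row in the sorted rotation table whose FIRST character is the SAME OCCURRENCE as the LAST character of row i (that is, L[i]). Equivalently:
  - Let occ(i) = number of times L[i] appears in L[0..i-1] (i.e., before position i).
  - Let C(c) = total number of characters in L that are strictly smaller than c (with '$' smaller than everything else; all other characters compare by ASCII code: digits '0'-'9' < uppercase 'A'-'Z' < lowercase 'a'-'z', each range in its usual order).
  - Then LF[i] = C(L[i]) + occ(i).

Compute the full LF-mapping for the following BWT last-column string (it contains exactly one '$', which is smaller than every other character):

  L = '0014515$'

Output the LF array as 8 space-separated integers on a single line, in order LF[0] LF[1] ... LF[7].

Char counts: '$':1, '0':2, '1':2, '4':1, '5':2
C (first-col start): C('$')=0, C('0')=1, C('1')=3, C('4')=5, C('5')=6
L[0]='0': occ=0, LF[0]=C('0')+0=1+0=1
L[1]='0': occ=1, LF[1]=C('0')+1=1+1=2
L[2]='1': occ=0, LF[2]=C('1')+0=3+0=3
L[3]='4': occ=0, LF[3]=C('4')+0=5+0=5
L[4]='5': occ=0, LF[4]=C('5')+0=6+0=6
L[5]='1': occ=1, LF[5]=C('1')+1=3+1=4
L[6]='5': occ=1, LF[6]=C('5')+1=6+1=7
L[7]='$': occ=0, LF[7]=C('$')+0=0+0=0

Answer: 1 2 3 5 6 4 7 0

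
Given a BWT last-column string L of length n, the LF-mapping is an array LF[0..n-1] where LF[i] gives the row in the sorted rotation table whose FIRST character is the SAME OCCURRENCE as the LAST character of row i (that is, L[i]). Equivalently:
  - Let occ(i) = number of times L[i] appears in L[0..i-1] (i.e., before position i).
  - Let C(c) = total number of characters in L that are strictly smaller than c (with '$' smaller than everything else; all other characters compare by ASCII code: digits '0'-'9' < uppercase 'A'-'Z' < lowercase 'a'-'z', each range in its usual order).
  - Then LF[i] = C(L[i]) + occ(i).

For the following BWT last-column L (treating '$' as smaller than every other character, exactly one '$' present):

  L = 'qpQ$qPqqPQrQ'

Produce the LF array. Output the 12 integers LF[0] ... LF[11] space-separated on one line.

Char counts: '$':1, 'P':2, 'Q':3, 'p':1, 'q':4, 'r':1
C (first-col start): C('$')=0, C('P')=1, C('Q')=3, C('p')=6, C('q')=7, C('r')=11
L[0]='q': occ=0, LF[0]=C('q')+0=7+0=7
L[1]='p': occ=0, LF[1]=C('p')+0=6+0=6
L[2]='Q': occ=0, LF[2]=C('Q')+0=3+0=3
L[3]='$': occ=0, LF[3]=C('$')+0=0+0=0
L[4]='q': occ=1, LF[4]=C('q')+1=7+1=8
L[5]='P': occ=0, LF[5]=C('P')+0=1+0=1
L[6]='q': occ=2, LF[6]=C('q')+2=7+2=9
L[7]='q': occ=3, LF[7]=C('q')+3=7+3=10
L[8]='P': occ=1, LF[8]=C('P')+1=1+1=2
L[9]='Q': occ=1, LF[9]=C('Q')+1=3+1=4
L[10]='r': occ=0, LF[10]=C('r')+0=11+0=11
L[11]='Q': occ=2, LF[11]=C('Q')+2=3+2=5

Answer: 7 6 3 0 8 1 9 10 2 4 11 5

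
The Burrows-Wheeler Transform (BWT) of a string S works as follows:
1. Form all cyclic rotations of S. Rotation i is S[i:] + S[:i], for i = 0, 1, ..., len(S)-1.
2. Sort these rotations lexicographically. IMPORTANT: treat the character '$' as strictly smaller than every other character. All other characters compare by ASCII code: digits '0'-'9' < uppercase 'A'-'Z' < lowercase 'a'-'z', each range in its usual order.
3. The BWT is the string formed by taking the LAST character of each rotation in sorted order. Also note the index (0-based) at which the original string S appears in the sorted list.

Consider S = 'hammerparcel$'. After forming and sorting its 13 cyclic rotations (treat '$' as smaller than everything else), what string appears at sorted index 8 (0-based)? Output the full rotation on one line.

All 13 rotations (rotation i = S[i:]+S[:i]):
  rot[0] = hammerparcel$
  rot[1] = ammerparcel$h
  rot[2] = mmerparcel$ha
  rot[3] = merparcel$ham
  rot[4] = erparcel$hamm
  rot[5] = rparcel$hamme
  rot[6] = parcel$hammer
  rot[7] = arcel$hammerp
  rot[8] = rcel$hammerpa
  rot[9] = cel$hammerpar
  rot[10] = el$hammerparc
  rot[11] = l$hammerparce
  rot[12] = $hammerparcel
Sorted (with $ < everything):
  sorted[0] = $hammerparcel
  sorted[1] = ammerparcel$h
  sorted[2] = arcel$hammerp
  sorted[3] = cel$hammerpar
  sorted[4] = el$hammerparc
  sorted[5] = erparcel$hamm
  sorted[6] = hammerparcel$
  sorted[7] = l$hammerparce
  sorted[8] = merparcel$ham
  sorted[9] = mmerparcel$ha
  sorted[10] = parcel$hammer
  sorted[11] = rcel$hammerpa
  sorted[12] = rparcel$hamme
sorted[8] = merparcel$ham

Answer: merparcel$ham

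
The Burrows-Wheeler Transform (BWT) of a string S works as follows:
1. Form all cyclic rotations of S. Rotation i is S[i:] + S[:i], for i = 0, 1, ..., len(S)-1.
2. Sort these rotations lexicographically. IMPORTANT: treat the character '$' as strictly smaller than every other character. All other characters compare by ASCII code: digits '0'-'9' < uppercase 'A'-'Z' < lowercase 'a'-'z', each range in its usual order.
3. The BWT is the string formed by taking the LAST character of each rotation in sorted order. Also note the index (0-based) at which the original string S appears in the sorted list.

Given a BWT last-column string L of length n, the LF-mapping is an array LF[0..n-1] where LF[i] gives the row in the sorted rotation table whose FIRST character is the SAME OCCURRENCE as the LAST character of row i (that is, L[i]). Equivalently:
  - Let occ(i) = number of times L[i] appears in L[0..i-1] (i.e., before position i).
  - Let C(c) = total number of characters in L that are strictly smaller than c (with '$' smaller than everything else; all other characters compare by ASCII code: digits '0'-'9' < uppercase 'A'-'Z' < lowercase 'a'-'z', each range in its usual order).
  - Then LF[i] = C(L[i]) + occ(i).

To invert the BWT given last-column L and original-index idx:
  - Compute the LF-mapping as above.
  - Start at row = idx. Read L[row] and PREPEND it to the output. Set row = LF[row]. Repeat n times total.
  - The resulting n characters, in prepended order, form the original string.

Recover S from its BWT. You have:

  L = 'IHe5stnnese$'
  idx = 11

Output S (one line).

LF mapping: 3 2 4 1 9 11 7 8 5 10 6 0
Walk LF starting at row 11, prepending L[row]:
  step 1: row=11, L[11]='$', prepend. Next row=LF[11]=0
  step 2: row=0, L[0]='I', prepend. Next row=LF[0]=3
  step 3: row=3, L[3]='5', prepend. Next row=LF[3]=1
  step 4: row=1, L[1]='H', prepend. Next row=LF[1]=2
  step 5: row=2, L[2]='e', prepend. Next row=LF[2]=4
  step 6: row=4, L[4]='s', prepend. Next row=LF[4]=9
  step 7: row=9, L[9]='s', prepend. Next row=LF[9]=10
  step 8: row=10, L[10]='e', prepend. Next row=LF[10]=6
  step 9: row=6, L[6]='n', prepend. Next row=LF[6]=7
  step 10: row=7, L[7]='n', prepend. Next row=LF[7]=8
  step 11: row=8, L[8]='e', prepend. Next row=LF[8]=5
  step 12: row=5, L[5]='t', prepend. Next row=LF[5]=11
Reversed output: tennesseH5I$

Answer: tennesseH5I$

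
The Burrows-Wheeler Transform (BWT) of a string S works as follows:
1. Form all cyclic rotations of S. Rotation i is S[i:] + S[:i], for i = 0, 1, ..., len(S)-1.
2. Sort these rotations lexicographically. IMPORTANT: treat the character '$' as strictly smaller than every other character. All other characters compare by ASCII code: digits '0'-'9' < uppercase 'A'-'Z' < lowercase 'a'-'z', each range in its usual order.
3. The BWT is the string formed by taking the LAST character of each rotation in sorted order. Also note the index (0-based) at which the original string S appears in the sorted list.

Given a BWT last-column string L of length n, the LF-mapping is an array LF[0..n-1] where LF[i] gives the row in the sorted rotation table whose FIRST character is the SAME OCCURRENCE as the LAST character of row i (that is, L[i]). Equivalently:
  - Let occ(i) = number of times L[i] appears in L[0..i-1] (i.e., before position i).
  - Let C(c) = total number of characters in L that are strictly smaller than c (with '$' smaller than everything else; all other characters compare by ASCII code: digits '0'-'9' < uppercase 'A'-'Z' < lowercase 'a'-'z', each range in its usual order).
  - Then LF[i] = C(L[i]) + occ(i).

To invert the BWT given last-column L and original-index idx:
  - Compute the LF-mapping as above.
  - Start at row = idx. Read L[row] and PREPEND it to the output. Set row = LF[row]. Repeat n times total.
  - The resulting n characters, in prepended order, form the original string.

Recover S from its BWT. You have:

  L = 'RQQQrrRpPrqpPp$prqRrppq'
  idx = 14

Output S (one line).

LF mapping: 6 3 4 5 18 19 7 9 1 20 15 10 2 11 0 12 21 16 8 22 13 14 17
Walk LF starting at row 14, prepending L[row]:
  step 1: row=14, L[14]='$', prepend. Next row=LF[14]=0
  step 2: row=0, L[0]='R', prepend. Next row=LF[0]=6
  step 3: row=6, L[6]='R', prepend. Next row=LF[6]=7
  step 4: row=7, L[7]='p', prepend. Next row=LF[7]=9
  step 5: row=9, L[9]='r', prepend. Next row=LF[9]=20
  step 6: row=20, L[20]='p', prepend. Next row=LF[20]=13
  step 7: row=13, L[13]='p', prepend. Next row=LF[13]=11
  step 8: row=11, L[11]='p', prepend. Next row=LF[11]=10
  step 9: row=10, L[10]='q', prepend. Next row=LF[10]=15
  step 10: row=15, L[15]='p', prepend. Next row=LF[15]=12
  step 11: row=12, L[12]='P', prepend. Next row=LF[12]=2
  step 12: row=2, L[2]='Q', prepend. Next row=LF[2]=4
  step 13: row=4, L[4]='r', prepend. Next row=LF[4]=18
  step 14: row=18, L[18]='R', prepend. Next row=LF[18]=8
  step 15: row=8, L[8]='P', prepend. Next row=LF[8]=1
  step 16: row=1, L[1]='Q', prepend. Next row=LF[1]=3
  step 17: row=3, L[3]='Q', prepend. Next row=LF[3]=5
  step 18: row=5, L[5]='r', prepend. Next row=LF[5]=19
  step 19: row=19, L[19]='r', prepend. Next row=LF[19]=22
  step 20: row=22, L[22]='q', prepend. Next row=LF[22]=17
  step 21: row=17, L[17]='q', prepend. Next row=LF[17]=16
  step 22: row=16, L[16]='r', prepend. Next row=LF[16]=21
  step 23: row=21, L[21]='p', prepend. Next row=LF[21]=14
Reversed output: prqqrrQQPRrQPpqppprpRR$

Answer: prqqrrQQPRrQPpqppprpRR$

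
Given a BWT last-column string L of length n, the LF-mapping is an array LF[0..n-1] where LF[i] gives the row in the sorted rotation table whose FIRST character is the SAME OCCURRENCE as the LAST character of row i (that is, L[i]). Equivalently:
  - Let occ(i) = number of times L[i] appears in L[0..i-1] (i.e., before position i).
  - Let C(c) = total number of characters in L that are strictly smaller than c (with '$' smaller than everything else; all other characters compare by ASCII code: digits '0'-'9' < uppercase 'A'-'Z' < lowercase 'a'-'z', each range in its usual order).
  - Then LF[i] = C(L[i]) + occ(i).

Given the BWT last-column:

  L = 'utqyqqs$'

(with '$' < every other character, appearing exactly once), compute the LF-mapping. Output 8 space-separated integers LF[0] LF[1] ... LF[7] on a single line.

Char counts: '$':1, 'q':3, 's':1, 't':1, 'u':1, 'y':1
C (first-col start): C('$')=0, C('q')=1, C('s')=4, C('t')=5, C('u')=6, C('y')=7
L[0]='u': occ=0, LF[0]=C('u')+0=6+0=6
L[1]='t': occ=0, LF[1]=C('t')+0=5+0=5
L[2]='q': occ=0, LF[2]=C('q')+0=1+0=1
L[3]='y': occ=0, LF[3]=C('y')+0=7+0=7
L[4]='q': occ=1, LF[4]=C('q')+1=1+1=2
L[5]='q': occ=2, LF[5]=C('q')+2=1+2=3
L[6]='s': occ=0, LF[6]=C('s')+0=4+0=4
L[7]='$': occ=0, LF[7]=C('$')+0=0+0=0

Answer: 6 5 1 7 2 3 4 0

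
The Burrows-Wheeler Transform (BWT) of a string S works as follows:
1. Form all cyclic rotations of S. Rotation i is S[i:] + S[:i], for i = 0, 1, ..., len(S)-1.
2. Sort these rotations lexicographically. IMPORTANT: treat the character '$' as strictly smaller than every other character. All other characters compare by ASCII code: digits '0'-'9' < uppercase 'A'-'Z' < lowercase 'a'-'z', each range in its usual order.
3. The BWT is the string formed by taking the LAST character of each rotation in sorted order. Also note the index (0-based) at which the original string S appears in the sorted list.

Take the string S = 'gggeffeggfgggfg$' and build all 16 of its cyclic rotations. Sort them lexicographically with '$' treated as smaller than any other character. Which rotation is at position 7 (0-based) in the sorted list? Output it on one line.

All 16 rotations (rotation i = S[i:]+S[:i]):
  rot[0] = gggeffeggfgggfg$
  rot[1] = ggeffeggfgggfg$g
  rot[2] = geffeggfgggfg$gg
  rot[3] = effeggfgggfg$ggg
  rot[4] = ffeggfgggfg$ggge
  rot[5] = feggfgggfg$gggef
  rot[6] = eggfgggfg$gggeff
  rot[7] = ggfgggfg$gggeffe
  rot[8] = gfgggfg$gggeffeg
  rot[9] = fgggfg$gggeffegg
  rot[10] = gggfg$gggeffeggf
  rot[11] = ggfg$gggeffeggfg
  rot[12] = gfg$gggeffeggfgg
  rot[13] = fg$gggeffeggfggg
  rot[14] = g$gggeffeggfgggf
  rot[15] = $gggeffeggfgggfg
Sorted (with $ < everything):
  sorted[0] = $gggeffeggfgggfg
  sorted[1] = effeggfgggfg$ggg
  sorted[2] = eggfgggfg$gggeff
  sorted[3] = feggfgggfg$gggef
  sorted[4] = ffeggfgggfg$ggge
  sorted[5] = fg$gggeffeggfggg
  sorted[6] = fgggfg$gggeffegg
  sorted[7] = g$gggeffeggfgggf
  sorted[8] = geffeggfgggfg$gg
  sorted[9] = gfg$gggeffeggfgg
  sorted[10] = gfgggfg$gggeffeg
  sorted[11] = ggeffeggfgggfg$g
  sorted[12] = ggfg$gggeffeggfg
  sorted[13] = ggfgggfg$gggeffe
  sorted[14] = gggeffeggfgggfg$
  sorted[15] = gggfg$gggeffeggf
sorted[7] = g$gggeffeggfgggf

Answer: g$gggeffeggfgggf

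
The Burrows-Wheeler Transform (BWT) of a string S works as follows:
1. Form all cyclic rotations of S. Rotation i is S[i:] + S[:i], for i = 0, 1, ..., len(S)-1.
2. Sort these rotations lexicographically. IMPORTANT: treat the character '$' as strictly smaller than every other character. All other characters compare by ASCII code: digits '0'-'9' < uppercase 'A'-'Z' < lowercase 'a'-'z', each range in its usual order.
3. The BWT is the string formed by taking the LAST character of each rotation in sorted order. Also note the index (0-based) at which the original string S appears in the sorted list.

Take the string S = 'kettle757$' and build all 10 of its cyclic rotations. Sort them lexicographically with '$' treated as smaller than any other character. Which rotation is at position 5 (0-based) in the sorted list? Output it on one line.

Answer: ettle757$k

Derivation:
All 10 rotations (rotation i = S[i:]+S[:i]):
  rot[0] = kettle757$
  rot[1] = ettle757$k
  rot[2] = ttle757$ke
  rot[3] = tle757$ket
  rot[4] = le757$kett
  rot[5] = e757$kettl
  rot[6] = 757$kettle
  rot[7] = 57$kettle7
  rot[8] = 7$kettle75
  rot[9] = $kettle757
Sorted (with $ < everything):
  sorted[0] = $kettle757
  sorted[1] = 57$kettle7
  sorted[2] = 7$kettle75
  sorted[3] = 757$kettle
  sorted[4] = e757$kettl
  sorted[5] = ettle757$k
  sorted[6] = kettle757$
  sorted[7] = le757$kett
  sorted[8] = tle757$ket
  sorted[9] = ttle757$ke
sorted[5] = ettle757$k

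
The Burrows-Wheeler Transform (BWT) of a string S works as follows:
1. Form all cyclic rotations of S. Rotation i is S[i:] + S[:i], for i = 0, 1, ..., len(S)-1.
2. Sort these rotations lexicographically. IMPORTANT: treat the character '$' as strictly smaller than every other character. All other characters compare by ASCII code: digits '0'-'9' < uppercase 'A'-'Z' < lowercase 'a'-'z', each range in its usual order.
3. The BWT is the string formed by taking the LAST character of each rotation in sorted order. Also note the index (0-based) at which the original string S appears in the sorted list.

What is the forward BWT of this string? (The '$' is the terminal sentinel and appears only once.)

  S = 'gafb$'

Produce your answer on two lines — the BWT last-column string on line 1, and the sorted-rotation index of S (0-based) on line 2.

All 5 rotations (rotation i = S[i:]+S[:i]):
  rot[0] = gafb$
  rot[1] = afb$g
  rot[2] = fb$ga
  rot[3] = b$gaf
  rot[4] = $gafb
Sorted (with $ < everything):
  sorted[0] = $gafb  (last char: 'b')
  sorted[1] = afb$g  (last char: 'g')
  sorted[2] = b$gaf  (last char: 'f')
  sorted[3] = fb$ga  (last char: 'a')
  sorted[4] = gafb$  (last char: '$')
Last column: bgfa$
Original string S is at sorted index 4

Answer: bgfa$
4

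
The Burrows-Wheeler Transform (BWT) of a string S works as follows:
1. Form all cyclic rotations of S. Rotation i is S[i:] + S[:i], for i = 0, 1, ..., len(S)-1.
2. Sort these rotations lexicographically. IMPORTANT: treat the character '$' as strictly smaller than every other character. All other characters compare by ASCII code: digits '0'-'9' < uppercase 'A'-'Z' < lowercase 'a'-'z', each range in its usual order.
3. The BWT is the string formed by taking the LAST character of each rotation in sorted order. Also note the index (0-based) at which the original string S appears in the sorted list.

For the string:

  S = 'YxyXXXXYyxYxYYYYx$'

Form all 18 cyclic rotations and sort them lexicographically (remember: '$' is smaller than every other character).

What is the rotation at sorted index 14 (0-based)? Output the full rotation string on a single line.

Answer: xYxYYYYx$YxyXXXXYy

Derivation:
All 18 rotations (rotation i = S[i:]+S[:i]):
  rot[0] = YxyXXXXYyxYxYYYYx$
  rot[1] = xyXXXXYyxYxYYYYx$Y
  rot[2] = yXXXXYyxYxYYYYx$Yx
  rot[3] = XXXXYyxYxYYYYx$Yxy
  rot[4] = XXXYyxYxYYYYx$YxyX
  rot[5] = XXYyxYxYYYYx$YxyXX
  rot[6] = XYyxYxYYYYx$YxyXXX
  rot[7] = YyxYxYYYYx$YxyXXXX
  rot[8] = yxYxYYYYx$YxyXXXXY
  rot[9] = xYxYYYYx$YxyXXXXYy
  rot[10] = YxYYYYx$YxyXXXXYyx
  rot[11] = xYYYYx$YxyXXXXYyxY
  rot[12] = YYYYx$YxyXXXXYyxYx
  rot[13] = YYYx$YxyXXXXYyxYxY
  rot[14] = YYx$YxyXXXXYyxYxYY
  rot[15] = Yx$YxyXXXXYyxYxYYY
  rot[16] = x$YxyXXXXYyxYxYYYY
  rot[17] = $YxyXXXXYyxYxYYYYx
Sorted (with $ < everything):
  sorted[0] = $YxyXXXXYyxYxYYYYx
  sorted[1] = XXXXYyxYxYYYYx$Yxy
  sorted[2] = XXXYyxYxYYYYx$YxyX
  sorted[3] = XXYyxYxYYYYx$YxyXX
  sorted[4] = XYyxYxYYYYx$YxyXXX
  sorted[5] = YYYYx$YxyXXXXYyxYx
  sorted[6] = YYYx$YxyXXXXYyxYxY
  sorted[7] = YYx$YxyXXXXYyxYxYY
  sorted[8] = Yx$YxyXXXXYyxYxYYY
  sorted[9] = YxYYYYx$YxyXXXXYyx
  sorted[10] = YxyXXXXYyxYxYYYYx$
  sorted[11] = YyxYxYYYYx$YxyXXXX
  sorted[12] = x$YxyXXXXYyxYxYYYY
  sorted[13] = xYYYYx$YxyXXXXYyxY
  sorted[14] = xYxYYYYx$YxyXXXXYy
  sorted[15] = xyXXXXYyxYxYYYYx$Y
  sorted[16] = yXXXXYyxYxYYYYx$Yx
  sorted[17] = yxYxYYYYx$YxyXXXXY
sorted[14] = xYxYYYYx$YxyXXXXYy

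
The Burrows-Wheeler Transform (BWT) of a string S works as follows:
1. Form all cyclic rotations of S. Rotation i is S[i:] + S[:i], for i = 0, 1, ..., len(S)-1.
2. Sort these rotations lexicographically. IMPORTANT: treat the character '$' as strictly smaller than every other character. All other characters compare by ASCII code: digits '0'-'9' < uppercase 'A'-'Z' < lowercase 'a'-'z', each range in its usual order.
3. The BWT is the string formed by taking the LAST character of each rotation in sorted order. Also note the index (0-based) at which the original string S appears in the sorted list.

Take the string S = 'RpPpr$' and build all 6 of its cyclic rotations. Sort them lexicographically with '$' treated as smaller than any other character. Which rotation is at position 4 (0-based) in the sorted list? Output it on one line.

Answer: pr$RpP

Derivation:
All 6 rotations (rotation i = S[i:]+S[:i]):
  rot[0] = RpPpr$
  rot[1] = pPpr$R
  rot[2] = Ppr$Rp
  rot[3] = pr$RpP
  rot[4] = r$RpPp
  rot[5] = $RpPpr
Sorted (with $ < everything):
  sorted[0] = $RpPpr
  sorted[1] = Ppr$Rp
  sorted[2] = RpPpr$
  sorted[3] = pPpr$R
  sorted[4] = pr$RpP
  sorted[5] = r$RpPp
sorted[4] = pr$RpP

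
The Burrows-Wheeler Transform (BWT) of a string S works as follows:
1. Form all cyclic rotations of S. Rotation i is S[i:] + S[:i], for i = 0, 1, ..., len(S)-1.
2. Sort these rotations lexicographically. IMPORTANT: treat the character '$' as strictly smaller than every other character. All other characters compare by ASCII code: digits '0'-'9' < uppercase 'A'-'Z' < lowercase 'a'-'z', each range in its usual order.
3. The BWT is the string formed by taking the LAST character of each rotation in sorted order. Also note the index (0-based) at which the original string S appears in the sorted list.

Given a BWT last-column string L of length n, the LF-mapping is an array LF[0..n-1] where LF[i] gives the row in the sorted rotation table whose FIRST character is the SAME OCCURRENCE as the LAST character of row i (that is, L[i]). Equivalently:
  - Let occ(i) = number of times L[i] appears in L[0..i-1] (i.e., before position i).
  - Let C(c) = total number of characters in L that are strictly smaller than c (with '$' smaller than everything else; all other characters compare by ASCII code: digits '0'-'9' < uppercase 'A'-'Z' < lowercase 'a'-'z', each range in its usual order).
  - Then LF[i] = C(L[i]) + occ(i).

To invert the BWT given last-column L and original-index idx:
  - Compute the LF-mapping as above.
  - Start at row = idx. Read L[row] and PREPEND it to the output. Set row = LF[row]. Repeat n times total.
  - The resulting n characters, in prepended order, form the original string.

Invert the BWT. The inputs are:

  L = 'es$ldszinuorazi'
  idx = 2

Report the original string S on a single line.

Answer: dinosaursizzle$

Derivation:
LF mapping: 3 10 0 6 2 11 13 4 7 12 8 9 1 14 5
Walk LF starting at row 2, prepending L[row]:
  step 1: row=2, L[2]='$', prepend. Next row=LF[2]=0
  step 2: row=0, L[0]='e', prepend. Next row=LF[0]=3
  step 3: row=3, L[3]='l', prepend. Next row=LF[3]=6
  step 4: row=6, L[6]='z', prepend. Next row=LF[6]=13
  step 5: row=13, L[13]='z', prepend. Next row=LF[13]=14
  step 6: row=14, L[14]='i', prepend. Next row=LF[14]=5
  step 7: row=5, L[5]='s', prepend. Next row=LF[5]=11
  step 8: row=11, L[11]='r', prepend. Next row=LF[11]=9
  step 9: row=9, L[9]='u', prepend. Next row=LF[9]=12
  step 10: row=12, L[12]='a', prepend. Next row=LF[12]=1
  step 11: row=1, L[1]='s', prepend. Next row=LF[1]=10
  step 12: row=10, L[10]='o', prepend. Next row=LF[10]=8
  step 13: row=8, L[8]='n', prepend. Next row=LF[8]=7
  step 14: row=7, L[7]='i', prepend. Next row=LF[7]=4
  step 15: row=4, L[4]='d', prepend. Next row=LF[4]=2
Reversed output: dinosaursizzle$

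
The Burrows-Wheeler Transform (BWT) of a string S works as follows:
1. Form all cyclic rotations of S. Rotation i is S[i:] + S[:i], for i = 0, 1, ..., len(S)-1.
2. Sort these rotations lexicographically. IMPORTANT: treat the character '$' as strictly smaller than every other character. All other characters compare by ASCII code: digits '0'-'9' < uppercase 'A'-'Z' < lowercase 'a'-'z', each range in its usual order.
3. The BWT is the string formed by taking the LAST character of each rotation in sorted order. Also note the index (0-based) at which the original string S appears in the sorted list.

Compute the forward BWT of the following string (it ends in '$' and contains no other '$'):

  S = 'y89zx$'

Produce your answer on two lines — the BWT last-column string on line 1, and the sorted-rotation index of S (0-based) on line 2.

Answer: xy8z$9
4

Derivation:
All 6 rotations (rotation i = S[i:]+S[:i]):
  rot[0] = y89zx$
  rot[1] = 89zx$y
  rot[2] = 9zx$y8
  rot[3] = zx$y89
  rot[4] = x$y89z
  rot[5] = $y89zx
Sorted (with $ < everything):
  sorted[0] = $y89zx  (last char: 'x')
  sorted[1] = 89zx$y  (last char: 'y')
  sorted[2] = 9zx$y8  (last char: '8')
  sorted[3] = x$y89z  (last char: 'z')
  sorted[4] = y89zx$  (last char: '$')
  sorted[5] = zx$y89  (last char: '9')
Last column: xy8z$9
Original string S is at sorted index 4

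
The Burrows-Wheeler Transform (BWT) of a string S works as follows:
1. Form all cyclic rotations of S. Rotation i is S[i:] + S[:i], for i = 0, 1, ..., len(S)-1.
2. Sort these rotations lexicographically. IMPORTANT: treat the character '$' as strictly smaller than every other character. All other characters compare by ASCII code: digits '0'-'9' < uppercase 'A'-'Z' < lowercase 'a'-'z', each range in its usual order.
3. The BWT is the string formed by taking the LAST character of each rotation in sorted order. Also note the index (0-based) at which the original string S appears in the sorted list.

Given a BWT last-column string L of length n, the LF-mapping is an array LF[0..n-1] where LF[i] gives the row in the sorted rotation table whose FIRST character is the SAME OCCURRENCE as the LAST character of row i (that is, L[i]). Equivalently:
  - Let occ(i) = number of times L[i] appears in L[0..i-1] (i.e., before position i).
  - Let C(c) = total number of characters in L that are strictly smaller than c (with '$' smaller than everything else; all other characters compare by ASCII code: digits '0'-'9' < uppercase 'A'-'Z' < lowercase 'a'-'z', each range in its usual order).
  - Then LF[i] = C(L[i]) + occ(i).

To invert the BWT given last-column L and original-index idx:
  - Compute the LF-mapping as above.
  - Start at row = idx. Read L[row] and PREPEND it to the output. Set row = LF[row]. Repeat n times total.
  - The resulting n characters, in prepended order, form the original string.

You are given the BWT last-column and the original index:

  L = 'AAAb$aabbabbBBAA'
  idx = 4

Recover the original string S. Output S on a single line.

LF mapping: 1 2 3 11 0 8 9 12 13 10 14 15 6 7 4 5
Walk LF starting at row 4, prepending L[row]:
  step 1: row=4, L[4]='$', prepend. Next row=LF[4]=0
  step 2: row=0, L[0]='A', prepend. Next row=LF[0]=1
  step 3: row=1, L[1]='A', prepend. Next row=LF[1]=2
  step 4: row=2, L[2]='A', prepend. Next row=LF[2]=3
  step 5: row=3, L[3]='b', prepend. Next row=LF[3]=11
  step 6: row=11, L[11]='b', prepend. Next row=LF[11]=15
  step 7: row=15, L[15]='A', prepend. Next row=LF[15]=5
  step 8: row=5, L[5]='a', prepend. Next row=LF[5]=8
  step 9: row=8, L[8]='b', prepend. Next row=LF[8]=13
  step 10: row=13, L[13]='B', prepend. Next row=LF[13]=7
  step 11: row=7, L[7]='b', prepend. Next row=LF[7]=12
  step 12: row=12, L[12]='B', prepend. Next row=LF[12]=6
  step 13: row=6, L[6]='a', prepend. Next row=LF[6]=9
  step 14: row=9, L[9]='a', prepend. Next row=LF[9]=10
  step 15: row=10, L[10]='b', prepend. Next row=LF[10]=14
  step 16: row=14, L[14]='A', prepend. Next row=LF[14]=4
Reversed output: AbaaBbBbaAbbAAA$

Answer: AbaaBbBbaAbbAAA$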